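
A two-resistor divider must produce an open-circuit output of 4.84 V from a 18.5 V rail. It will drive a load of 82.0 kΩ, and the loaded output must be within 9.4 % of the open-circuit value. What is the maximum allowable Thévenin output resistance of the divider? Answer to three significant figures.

R_th ≤ 8.51 kΩ

Loading drop = R_th/(R_th + R_L) ≤ 0.0940, so R_th ≤ R_L · ε/(1−ε) = 82.0 kΩ × 0.0940/0.9060 = 8.51 kΩ.
(Any R1, R2 with R2/(R1+R2) = 0.262 and R1‖R2 ≤ 8.51 kΩ will meet the spec.)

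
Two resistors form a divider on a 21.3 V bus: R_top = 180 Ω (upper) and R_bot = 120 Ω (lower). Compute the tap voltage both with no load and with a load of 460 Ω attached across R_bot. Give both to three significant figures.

Unloaded: 8.52 V; loaded: 7.37 V

Open-circuit: V = 21.3 × 120/(180 + 120) = 8.52 V.
With the load, R_bot becomes R_bot‖R_L = 95.17 Ω, so V = 21.3 × 95.17/275.2 = 7.37 V.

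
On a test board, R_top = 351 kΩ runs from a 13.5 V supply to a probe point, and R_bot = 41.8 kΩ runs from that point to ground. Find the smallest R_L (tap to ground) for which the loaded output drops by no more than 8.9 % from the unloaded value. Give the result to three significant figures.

Output resistance R_th = R_top‖R_bot = (351 × 41.8)/392.8 = 37.35 kΩ.
The fractional drop is R_th/(R_th + R_L); requiring this ≤ 0.0890 gives R_L ≥ R_th(1/0.0890 − 1) = 37.35 × 10.24 = 382 kΩ.

R_L(min) ≈ 382 kΩ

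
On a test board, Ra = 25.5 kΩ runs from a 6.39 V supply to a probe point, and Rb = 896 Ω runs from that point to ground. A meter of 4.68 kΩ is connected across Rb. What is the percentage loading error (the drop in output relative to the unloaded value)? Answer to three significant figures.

15.6 %

The divider's output (Thévenin) resistance is Ra‖Rb = 865.6 Ω.
Fractional drop under load = R_th/(R_th + R_L) = 865.6 / (865.6 + 4680) = 0.1561.
So the output falls by 15.6 %.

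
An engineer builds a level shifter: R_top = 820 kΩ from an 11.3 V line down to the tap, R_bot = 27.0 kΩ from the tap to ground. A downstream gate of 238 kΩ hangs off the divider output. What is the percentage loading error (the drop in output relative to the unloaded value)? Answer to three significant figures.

Unloaded V = 11.3 × 27.0/847.0 = 0.36021 V.
Loaded: R_bot‖R_L = 24.25 kΩ, giving V = 11.3 × 24.25/844.2 = 0.32457 V.
Drop = (0.36021 − 0.32457) / 0.36021 = 9.90 %.

9.90 %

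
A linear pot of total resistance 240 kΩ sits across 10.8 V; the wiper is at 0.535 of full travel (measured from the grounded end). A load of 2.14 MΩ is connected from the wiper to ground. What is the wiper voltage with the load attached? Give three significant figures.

V ≈ 5.62 V

The wiper splits the pot into (1−α)R = 111.6 kΩ above and αR = 128.4 kΩ below.
Lower section ‖ load = 121.1 kΩ.
V_wiper = 10.8 × 121.1/(111.6 + 121.1) = 5.62 V.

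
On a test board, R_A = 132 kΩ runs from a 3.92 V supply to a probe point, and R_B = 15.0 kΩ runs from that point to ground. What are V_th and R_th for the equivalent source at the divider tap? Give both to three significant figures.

V_th is the open-circuit tap voltage: 3.92 × 15.0/(132 + 15.0) = 0.400 V.
With the supply zeroed, R_A and R_B appear in parallel from the tap: R_th = R_A‖R_B = (132 × 15.0)/147.0 = 13.5 kΩ.

V_th = 0.400 V, R_th = 13.5 kΩ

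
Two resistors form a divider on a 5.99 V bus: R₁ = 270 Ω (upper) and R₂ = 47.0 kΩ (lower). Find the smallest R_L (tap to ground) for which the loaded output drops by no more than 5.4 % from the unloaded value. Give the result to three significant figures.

R_L(min) ≈ 4.70 kΩ

Output resistance R_th = R₁‖R₂ = (270 × 47000)/47270 = 268.5 Ω.
The fractional drop is R_th/(R_th + R_L); requiring this ≤ 0.0540 gives R_L ≥ R_th(1/0.0540 − 1) = 268.5 × 17.52 = 4.70 kΩ.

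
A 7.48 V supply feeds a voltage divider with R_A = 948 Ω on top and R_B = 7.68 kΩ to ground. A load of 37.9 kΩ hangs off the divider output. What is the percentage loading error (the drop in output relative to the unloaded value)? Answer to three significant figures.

2.18 %

The divider's output (Thévenin) resistance is R_A‖R_B = 843.8 Ω.
Fractional drop under load = R_th/(R_th + R_L) = 843.8 / (843.8 + 37900) = 0.02178.
So the output falls by 2.18 %.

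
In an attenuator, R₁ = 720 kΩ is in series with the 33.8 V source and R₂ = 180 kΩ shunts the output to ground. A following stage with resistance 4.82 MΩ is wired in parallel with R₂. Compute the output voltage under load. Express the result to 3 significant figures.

The load sits in parallel with R₂: R₂‖R_L = (180 × 4820) / (180 + 4820) = 173.5 kΩ.
V_out = 33.8 × 173.5 / (720 + 173.5) = 33.8 × 173.5/893.5 = 6.56 V.

V_out ≈ 6.56 V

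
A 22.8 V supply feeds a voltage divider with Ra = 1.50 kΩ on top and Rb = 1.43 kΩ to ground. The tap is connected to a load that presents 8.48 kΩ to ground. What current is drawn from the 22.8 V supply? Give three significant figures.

Rb‖R_L = 1.224 kΩ, so the source sees Ra + Rb‖R_L = 2.724 kΩ.
I = 22.8 V / 2.724 kΩ = 8.37 mA.

I ≈ 8.37 mA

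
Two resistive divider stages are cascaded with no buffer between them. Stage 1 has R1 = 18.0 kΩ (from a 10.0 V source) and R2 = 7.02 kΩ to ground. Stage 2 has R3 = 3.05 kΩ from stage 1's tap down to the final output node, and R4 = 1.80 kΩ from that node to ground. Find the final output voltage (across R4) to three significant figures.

Stage 2 presents R3+R4 = 4.850 kΩ as a load on stage 1's tap.
Stage 1's lower leg becomes R2‖(R3+R4) = 2.868 kΩ, so V_mid = 10.0 × 2.868/20.87 = 1.374 V.
Stage 2 is itself unloaded: V_out = V_mid × R4/(R3+R4) = 1.374 × 1.80/4.850 = 0.510 V.

V_out ≈ 0.510 V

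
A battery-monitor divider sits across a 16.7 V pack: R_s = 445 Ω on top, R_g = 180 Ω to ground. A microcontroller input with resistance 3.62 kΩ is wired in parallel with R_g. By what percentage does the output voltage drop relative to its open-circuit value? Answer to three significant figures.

3.42 %

The divider's output (Thévenin) resistance is R_s‖R_g = 128.2 Ω.
Fractional drop under load = R_th/(R_th + R_L) = 128.2 / (128.2 + 3620) = 0.03419.
So the output falls by 3.42 %.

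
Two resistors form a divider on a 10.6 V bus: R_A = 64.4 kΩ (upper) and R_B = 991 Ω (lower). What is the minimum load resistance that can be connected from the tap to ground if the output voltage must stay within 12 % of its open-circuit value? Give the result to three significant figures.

Output resistance R_th = R_A‖R_B = (64400 × 991)/65390 = 976.0 Ω.
The fractional drop is R_th/(R_th + R_L); requiring this ≤ 0.120 gives R_L ≥ R_th(1/0.120 − 1) = 976.0 × 7.333 = 7.16 kΩ.

R_L(min) ≈ 7.16 kΩ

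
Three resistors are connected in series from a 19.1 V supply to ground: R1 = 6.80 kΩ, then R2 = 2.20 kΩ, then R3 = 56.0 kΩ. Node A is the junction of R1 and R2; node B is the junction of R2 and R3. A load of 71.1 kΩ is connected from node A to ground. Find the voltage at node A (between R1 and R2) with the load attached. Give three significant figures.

V ≈ 15.8 V

Below node A the series string R2+R3 = 58.20 kΩ sits in parallel with the 71.1 kΩ load: 32.00 kΩ.
V_A = 19.1 × 32.00/(6.80 + 32.00) = 15.8 V.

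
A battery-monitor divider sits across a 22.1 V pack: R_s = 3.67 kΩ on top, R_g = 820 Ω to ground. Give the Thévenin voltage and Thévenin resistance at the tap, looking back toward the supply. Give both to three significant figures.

V_th is the open-circuit tap voltage: 22.1 × 820/(3670 + 820) = 4.04 V.
With the supply zeroed, R_s and R_g appear in parallel from the tap: R_th = R_s‖R_g = (3670 × 820)/4490 = 670 Ω.

V_th = 4.04 V, R_th = 670 Ω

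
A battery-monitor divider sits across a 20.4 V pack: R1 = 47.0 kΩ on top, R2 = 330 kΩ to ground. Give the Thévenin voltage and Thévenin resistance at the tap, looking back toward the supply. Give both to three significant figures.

V_th = 17.9 V, R_th = 41.1 kΩ

V_th is the open-circuit tap voltage: 20.4 × 330/(47.0 + 330) = 17.9 V.
With the supply zeroed, R1 and R2 appear in parallel from the tap: R_th = R1‖R2 = (47.0 × 330)/377.0 = 41.1 kΩ.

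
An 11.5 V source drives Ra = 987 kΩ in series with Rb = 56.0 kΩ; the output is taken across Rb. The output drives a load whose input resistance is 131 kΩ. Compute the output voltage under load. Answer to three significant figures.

V_out ≈ 0.440 V

The load sits in parallel with Rb: Rb‖R_L = (56.0 × 131) / (56.0 + 131) = 39.23 kΩ.
V_out = 11.5 × 39.23 / (987 + 39.23) = 11.5 × 39.23/1026 = 0.440 V.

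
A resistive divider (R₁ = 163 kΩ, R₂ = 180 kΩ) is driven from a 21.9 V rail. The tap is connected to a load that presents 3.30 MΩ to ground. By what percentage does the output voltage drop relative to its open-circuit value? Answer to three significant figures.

The divider's output (Thévenin) resistance is R₁‖R₂ = 85.54 kΩ.
Fractional drop under load = R_th/(R_th + R_L) = 85.54 / (85.54 + 3300) = 0.02527.
So the output falls by 2.53 %.

2.53 %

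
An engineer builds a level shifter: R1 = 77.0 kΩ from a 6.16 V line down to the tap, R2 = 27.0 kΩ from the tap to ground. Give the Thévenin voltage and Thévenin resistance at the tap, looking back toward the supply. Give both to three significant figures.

V_th is the open-circuit tap voltage: 6.16 × 27.0/(77.0 + 27.0) = 1.60 V.
With the supply zeroed, R1 and R2 appear in parallel from the tap: R_th = R1‖R2 = (77.0 × 27.0)/104.0 = 20.0 kΩ.

V_th = 1.60 V, R_th = 20.0 kΩ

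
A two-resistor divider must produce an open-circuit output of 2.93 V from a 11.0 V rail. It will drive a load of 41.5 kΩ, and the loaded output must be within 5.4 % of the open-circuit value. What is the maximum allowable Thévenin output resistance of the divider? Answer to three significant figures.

R_th ≤ 2.37 kΩ

Loading drop = R_th/(R_th + R_L) ≤ 0.0540, so R_th ≤ R_L · ε/(1−ε) = 41.5 kΩ × 0.0540/0.9460 = 2.37 kΩ.
(Any R1, R2 with R2/(R1+R2) = 0.266 and R1‖R2 ≤ 2.37 kΩ will meet the spec.)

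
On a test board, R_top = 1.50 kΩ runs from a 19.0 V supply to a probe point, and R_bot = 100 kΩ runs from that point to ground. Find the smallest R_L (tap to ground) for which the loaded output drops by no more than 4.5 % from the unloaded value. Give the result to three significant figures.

Output resistance R_th = R_top‖R_bot = (1.50 × 100)/101.5 = 1.478 kΩ.
The fractional drop is R_th/(R_th + R_L); requiring this ≤ 0.0450 gives R_L ≥ R_th(1/0.0450 − 1) = 1.478 × 21.22 = 31.4 kΩ.

R_L(min) ≈ 31.4 kΩ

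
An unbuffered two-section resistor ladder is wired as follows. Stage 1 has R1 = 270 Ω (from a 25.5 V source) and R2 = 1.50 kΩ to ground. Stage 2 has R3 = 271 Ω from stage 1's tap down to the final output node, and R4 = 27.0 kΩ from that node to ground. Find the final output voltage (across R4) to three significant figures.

V_out ≈ 21.2 V

Stage 2 presents R3+R4 = 27270 Ω as a load on stage 1's tap.
Stage 1's lower leg becomes R2‖(R3+R4) = 1422 Ω, so V_mid = 25.5 × 1422/1692 = 21.43 V.
Stage 2 is itself unloaded: V_out = V_mid × R4/(R3+R4) = 21.43 × 27000/27270 = 21.2 V.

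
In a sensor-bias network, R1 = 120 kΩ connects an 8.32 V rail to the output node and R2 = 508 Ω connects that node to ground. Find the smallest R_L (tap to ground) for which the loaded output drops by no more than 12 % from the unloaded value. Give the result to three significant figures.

Output resistance R_th = R1‖R2 = (120000 × 508)/120500 = 505.9 Ω.
The fractional drop is R_th/(R_th + R_L); requiring this ≤ 0.120 gives R_L ≥ R_th(1/0.120 − 1) = 505.9 × 7.333 = 3.71 kΩ.

R_L(min) ≈ 3.71 kΩ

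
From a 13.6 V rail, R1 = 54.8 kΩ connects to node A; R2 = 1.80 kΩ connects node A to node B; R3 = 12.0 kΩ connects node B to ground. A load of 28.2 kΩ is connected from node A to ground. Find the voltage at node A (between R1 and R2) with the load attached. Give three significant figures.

Below node A the series string R2+R3 = 13.80 kΩ sits in parallel with the 28.2 kΩ load: 9.266 kΩ.
V_A = 13.6 × 9.266/(54.8 + 9.266) = 1.97 V.

V ≈ 1.97 V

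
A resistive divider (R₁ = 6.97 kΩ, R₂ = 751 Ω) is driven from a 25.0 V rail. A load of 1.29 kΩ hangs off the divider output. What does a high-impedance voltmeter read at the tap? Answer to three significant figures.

V_out ≈ 1.59 V

The load sits in parallel with R₂: R₂‖R_L = (751 × 1290) / (751 + 1290) = 474.7 Ω.
V_out = 25.0 × 474.7 / (6970 + 474.7) = 25.0 × 474.7/7445 = 1.59 V.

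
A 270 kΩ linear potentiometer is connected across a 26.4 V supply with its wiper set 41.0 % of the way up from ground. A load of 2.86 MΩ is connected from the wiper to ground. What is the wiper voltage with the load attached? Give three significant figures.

The wiper splits the pot into (1−α)R = 159.3 kΩ above and αR = 110.7 kΩ below.
Lower section ‖ load = 106.6 kΩ.
V_wiper = 26.4 × 106.6/(159.3 + 106.6) = 10.6 V.

V ≈ 10.6 V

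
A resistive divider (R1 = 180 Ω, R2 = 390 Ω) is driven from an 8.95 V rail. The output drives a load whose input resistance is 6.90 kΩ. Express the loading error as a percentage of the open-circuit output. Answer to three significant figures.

The divider's output (Thévenin) resistance is R1‖R2 = 123.2 Ω.
Fractional drop under load = R_th/(R_th + R_L) = 123.2 / (123.2 + 6900) = 0.01754.
So the output falls by 1.75 %.

1.75 %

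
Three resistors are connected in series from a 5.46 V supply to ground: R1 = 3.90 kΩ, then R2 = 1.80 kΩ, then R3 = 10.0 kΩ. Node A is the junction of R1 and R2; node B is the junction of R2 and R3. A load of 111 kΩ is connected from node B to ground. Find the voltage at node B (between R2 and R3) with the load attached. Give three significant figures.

At node B, R3 is in parallel with the load: R3‖R_L = 9.174 kΩ.
Below node A the resistance is R2 + (R3‖R_L) = 10.97 kΩ, so V_A = 5.46 × 10.97/14.87 = 4.028 V.
Then V_B = V_A × (R3‖R_L)/(R2 + R3‖R_L) = 4.028 × 9.174/10.97 = 3.37 V.

V ≈ 3.37 V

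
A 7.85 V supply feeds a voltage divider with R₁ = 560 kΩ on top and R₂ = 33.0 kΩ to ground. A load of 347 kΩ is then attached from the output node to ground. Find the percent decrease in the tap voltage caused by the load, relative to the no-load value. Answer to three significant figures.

8.24 %

The divider's output (Thévenin) resistance is R₁‖R₂ = 31.16 kΩ.
Fractional drop under load = R_th/(R_th + R_L) = 31.16 / (31.16 + 347) = 0.08241.
So the output falls by 8.24 %.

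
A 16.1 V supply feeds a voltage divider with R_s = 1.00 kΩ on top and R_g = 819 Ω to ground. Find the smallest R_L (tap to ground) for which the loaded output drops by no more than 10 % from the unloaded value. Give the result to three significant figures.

R_L(min) ≈ 4.05 kΩ

Output resistance R_th = R_s‖R_g = (1000 × 819)/1819 = 450.2 Ω.
The fractional drop is R_th/(R_th + R_L); requiring this ≤ 0.100 gives R_L ≥ R_th(1/0.100 − 1) = 450.2 × 9.000 = 4.05 kΩ.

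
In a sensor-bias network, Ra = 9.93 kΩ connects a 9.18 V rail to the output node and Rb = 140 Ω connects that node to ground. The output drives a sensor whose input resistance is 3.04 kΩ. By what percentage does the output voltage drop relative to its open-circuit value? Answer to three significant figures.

The divider's output (Thévenin) resistance is Ra‖Rb = 138.1 Ω.
Fractional drop under load = R_th/(R_th + R_L) = 138.1 / (138.1 + 3040) = 0.04344.
So the output falls by 4.34 %.

4.34 %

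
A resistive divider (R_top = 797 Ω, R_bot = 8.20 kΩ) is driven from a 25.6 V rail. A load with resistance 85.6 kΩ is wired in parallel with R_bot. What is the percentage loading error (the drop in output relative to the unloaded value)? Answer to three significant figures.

0.841 %

The divider's output (Thévenin) resistance is R_top‖R_bot = 726.4 Ω.
Fractional drop under load = R_th/(R_th + R_L) = 726.4 / (726.4 + 85600) = 0.008415.
So the output falls by 0.841 %.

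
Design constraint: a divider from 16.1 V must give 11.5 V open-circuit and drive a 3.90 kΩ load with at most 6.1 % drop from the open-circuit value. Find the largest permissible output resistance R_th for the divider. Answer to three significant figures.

R_th ≤ 253 Ω

Loading drop = R_th/(R_th + R_L) ≤ 0.0610, so R_th ≤ R_L · ε/(1−ε) = 3.90 kΩ × 0.0610/0.9390 = 253 Ω.
(Any R1, R2 with R2/(R1+R2) = 0.714 and R1‖R2 ≤ 253 Ω will meet the spec.)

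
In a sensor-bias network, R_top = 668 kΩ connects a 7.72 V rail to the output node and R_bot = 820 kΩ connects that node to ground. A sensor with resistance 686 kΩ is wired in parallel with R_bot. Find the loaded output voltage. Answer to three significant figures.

The load sits in parallel with R_bot: R_bot‖R_L = (820 × 686) / (820 + 686) = 373.5 kΩ.
V_out = 7.72 × 373.5 / (668 + 373.5) = 7.72 × 373.5/1042 = 2.77 V.
(Unloaded it would have been 4.25 V.)

V_out ≈ 2.77 V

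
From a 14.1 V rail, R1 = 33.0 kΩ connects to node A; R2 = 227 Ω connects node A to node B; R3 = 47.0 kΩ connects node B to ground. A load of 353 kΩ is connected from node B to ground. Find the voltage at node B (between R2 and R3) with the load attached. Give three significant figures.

V ≈ 7.83 V

At node B, R3 is in parallel with the load: R3‖R_L = 41480 Ω.
Below node A the resistance is R2 + (R3‖R_L) = 41700 Ω, so V_A = 14.1 × 41700/74700 = 7.871 V.
Then V_B = V_A × (R3‖R_L)/(R2 + R3‖R_L) = 7.871 × 41480/41700 = 7.83 V.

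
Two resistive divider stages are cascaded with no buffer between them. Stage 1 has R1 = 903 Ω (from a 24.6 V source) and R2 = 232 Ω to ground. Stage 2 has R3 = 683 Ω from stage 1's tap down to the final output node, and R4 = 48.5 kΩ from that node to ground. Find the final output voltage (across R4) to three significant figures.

Stage 2 presents R3+R4 = 49180 Ω as a load on stage 1's tap.
Stage 1's lower leg becomes R2‖(R3+R4) = 230.9 Ω, so V_mid = 24.6 × 230.9/1134 = 5.010 V.
Stage 2 is itself unloaded: V_out = V_mid × R4/(R3+R4) = 5.010 × 48500/49180 = 4.94 V.

V_out ≈ 4.94 V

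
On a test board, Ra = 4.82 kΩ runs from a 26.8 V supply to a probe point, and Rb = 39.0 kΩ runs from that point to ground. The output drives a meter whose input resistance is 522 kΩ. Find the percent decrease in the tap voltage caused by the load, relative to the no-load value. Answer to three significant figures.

0.815 %

The divider's output (Thévenin) resistance is Ra‖Rb = 4.290 kΩ.
Fractional drop under load = R_th/(R_th + R_L) = 4.290 / (4.290 + 522) = 0.008151.
So the output falls by 0.815 %.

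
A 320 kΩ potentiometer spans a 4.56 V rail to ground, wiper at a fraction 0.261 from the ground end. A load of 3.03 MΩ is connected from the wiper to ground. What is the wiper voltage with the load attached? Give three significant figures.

V ≈ 1.17 V

The wiper splits the pot into (1−α)R = 236.5 kΩ above and αR = 83.52 kΩ below.
Lower section ‖ load = 81.28 kΩ.
V_wiper = 4.56 × 81.28/(236.5 + 81.28) = 1.17 V.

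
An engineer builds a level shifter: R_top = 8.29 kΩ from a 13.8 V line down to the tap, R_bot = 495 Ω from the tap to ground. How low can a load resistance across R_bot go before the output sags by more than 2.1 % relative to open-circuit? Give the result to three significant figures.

Output resistance R_th = R_top‖R_bot = (8290 × 495)/8785 = 467.1 Ω.
The fractional drop is R_th/(R_th + R_L); requiring this ≤ 0.0210 gives R_L ≥ R_th(1/0.0210 − 1) = 467.1 × 46.62 = 21.8 kΩ.

R_L(min) ≈ 21.8 kΩ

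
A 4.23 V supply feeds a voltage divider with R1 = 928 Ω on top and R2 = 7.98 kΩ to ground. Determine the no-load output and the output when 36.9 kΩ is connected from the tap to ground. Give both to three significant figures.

Open-circuit: V = 4.23 × 7980/(928 + 7980) = 3.79 V.
With the load, R2 becomes R2‖R_L = 6561 Ω, so V = 4.23 × 6561/7489 = 3.71 V.

Unloaded: 3.79 V; loaded: 3.71 V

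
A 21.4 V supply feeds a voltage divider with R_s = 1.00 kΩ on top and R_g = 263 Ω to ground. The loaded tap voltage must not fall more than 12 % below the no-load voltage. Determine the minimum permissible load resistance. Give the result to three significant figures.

Output resistance R_th = R_s‖R_g = (1000 × 263)/1263 = 208.2 Ω.
The fractional drop is R_th/(R_th + R_L); requiring this ≤ 0.120 gives R_L ≥ R_th(1/0.120 − 1) = 208.2 × 7.333 = 1.53 kΩ.

R_L(min) ≈ 1.53 kΩ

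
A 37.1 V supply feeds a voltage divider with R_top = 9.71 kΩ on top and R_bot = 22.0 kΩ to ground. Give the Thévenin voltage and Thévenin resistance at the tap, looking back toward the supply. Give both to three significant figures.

V_th is the open-circuit tap voltage: 37.1 × 22.0/(9.71 + 22.0) = 25.7 V.
With the supply zeroed, R_top and R_bot appear in parallel from the tap: R_th = R_top‖R_bot = (9.71 × 22.0)/31.71 = 6.74 kΩ.

V_th = 25.7 V, R_th = 6.74 kΩ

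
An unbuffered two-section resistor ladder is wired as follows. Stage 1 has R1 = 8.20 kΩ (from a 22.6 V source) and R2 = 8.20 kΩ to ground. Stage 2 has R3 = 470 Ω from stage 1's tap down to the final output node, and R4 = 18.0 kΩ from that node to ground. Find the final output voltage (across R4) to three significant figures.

Stage 2 presents R3+R4 = 18470 Ω as a load on stage 1's tap.
Stage 1's lower leg becomes R2‖(R3+R4) = 5679 Ω, so V_mid = 22.6 × 5679/13880 = 9.247 V.
Stage 2 is itself unloaded: V_out = V_mid × R4/(R3+R4) = 9.247 × 18000/18470 = 9.01 V.

V_out ≈ 9.01 V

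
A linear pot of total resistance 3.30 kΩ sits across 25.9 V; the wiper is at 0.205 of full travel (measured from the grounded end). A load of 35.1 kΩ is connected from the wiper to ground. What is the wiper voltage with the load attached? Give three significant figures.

The wiper splits the pot into (1−α)R = 2624 Ω above and αR = 676.5 Ω below.
Lower section ‖ load = 663.7 Ω.
V_wiper = 25.9 × 663.7/(2624 + 663.7) = 5.23 V.

V ≈ 5.23 V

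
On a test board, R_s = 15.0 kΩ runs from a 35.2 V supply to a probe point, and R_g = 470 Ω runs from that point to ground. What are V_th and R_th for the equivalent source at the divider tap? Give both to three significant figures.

V_th = 1.07 V, R_th = 456 Ω

V_th is the open-circuit tap voltage: 35.2 × 470/(15000 + 470) = 1.07 V.
With the supply zeroed, R_s and R_g appear in parallel from the tap: R_th = R_s‖R_g = (15000 × 470)/15470 = 456 Ω.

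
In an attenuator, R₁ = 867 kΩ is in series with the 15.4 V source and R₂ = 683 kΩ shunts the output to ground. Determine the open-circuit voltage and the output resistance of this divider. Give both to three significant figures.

V_th is the open-circuit tap voltage: 15.4 × 683/(867 + 683) = 6.79 V.
With the supply zeroed, R₁ and R₂ appear in parallel from the tap: R_th = R₁‖R₂ = (867 × 683)/1550 = 382 kΩ.

V_th = 6.79 V, R_th = 382 kΩ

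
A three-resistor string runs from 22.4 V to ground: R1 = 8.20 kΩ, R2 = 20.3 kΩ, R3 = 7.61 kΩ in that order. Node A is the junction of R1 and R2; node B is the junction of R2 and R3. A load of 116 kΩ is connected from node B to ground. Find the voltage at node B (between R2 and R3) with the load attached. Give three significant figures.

At node B, R3 is in parallel with the load: R3‖R_L = 7.141 kΩ.
Below node A the resistance is R2 + (R3‖R_L) = 27.44 kΩ, so V_A = 22.4 × 27.44/35.64 = 17.25 V.
Then V_B = V_A × (R3‖R_L)/(R2 + R3‖R_L) = 17.25 × 7.141/27.44 = 4.49 V.

V ≈ 4.49 V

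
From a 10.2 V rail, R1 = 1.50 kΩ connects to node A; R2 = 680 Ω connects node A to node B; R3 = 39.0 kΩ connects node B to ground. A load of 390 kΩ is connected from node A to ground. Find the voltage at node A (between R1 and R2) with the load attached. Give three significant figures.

V ≈ 9.79 V

Below node A the series string R2+R3 = 39680 Ω sits in parallel with the 390000 Ω load: 36020 Ω.
V_A = 10.2 × 36020/(1500 + 36020) = 9.79 V.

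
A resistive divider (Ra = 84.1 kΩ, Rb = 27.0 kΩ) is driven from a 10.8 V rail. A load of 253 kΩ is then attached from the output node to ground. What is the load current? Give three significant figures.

I_L ≈ 9.60 µA

Rb‖R_L = 24.40 kΩ; V_out = 10.8 × 24.40/108.5 = 2.428 V.
I_L = V_out / R_L = 2.428 / 253 kΩ = 9.60 µA.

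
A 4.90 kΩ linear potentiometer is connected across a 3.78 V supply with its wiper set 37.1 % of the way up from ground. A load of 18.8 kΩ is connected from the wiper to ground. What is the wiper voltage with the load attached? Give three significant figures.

The wiper splits the pot into (1−α)R = 3.082 kΩ above and αR = 1.818 kΩ below.
Lower section ‖ load = 1.658 kΩ.
V_wiper = 3.78 × 1.658/(3.082 + 1.658) = 1.32 V.

V ≈ 1.32 V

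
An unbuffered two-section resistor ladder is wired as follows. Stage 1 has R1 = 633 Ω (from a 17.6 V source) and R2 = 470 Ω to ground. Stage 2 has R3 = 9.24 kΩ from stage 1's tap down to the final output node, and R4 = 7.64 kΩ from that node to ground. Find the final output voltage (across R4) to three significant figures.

Stage 2 presents R3+R4 = 16880 Ω as a load on stage 1's tap.
Stage 1's lower leg becomes R2‖(R3+R4) = 457.3 Ω, so V_mid = 17.6 × 457.3/1090 = 7.382 V.
Stage 2 is itself unloaded: V_out = V_mid × R4/(R3+R4) = 7.382 × 7640/16880 = 3.34 V.

V_out ≈ 3.34 V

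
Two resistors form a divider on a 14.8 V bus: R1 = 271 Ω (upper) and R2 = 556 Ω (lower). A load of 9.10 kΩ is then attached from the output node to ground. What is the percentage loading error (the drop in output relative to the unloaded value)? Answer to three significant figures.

1.96 %

The divider's output (Thévenin) resistance is R1‖R2 = 182.2 Ω.
Fractional drop under load = R_th/(R_th + R_L) = 182.2 / (182.2 + 9100) = 0.01963.
So the output falls by 1.96 %.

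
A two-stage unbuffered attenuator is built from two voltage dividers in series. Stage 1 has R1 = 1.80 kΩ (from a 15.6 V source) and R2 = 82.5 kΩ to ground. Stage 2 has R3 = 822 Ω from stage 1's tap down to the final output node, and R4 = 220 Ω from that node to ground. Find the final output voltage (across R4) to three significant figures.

Stage 2 presents R3+R4 = 1042 Ω as a load on stage 1's tap.
Stage 1's lower leg becomes R2‖(R3+R4) = 1029 Ω, so V_mid = 15.6 × 1029/2829 = 5.674 V.
Stage 2 is itself unloaded: V_out = V_mid × R4/(R3+R4) = 5.674 × 220/1042 = 1.20 V.

V_out ≈ 1.20 V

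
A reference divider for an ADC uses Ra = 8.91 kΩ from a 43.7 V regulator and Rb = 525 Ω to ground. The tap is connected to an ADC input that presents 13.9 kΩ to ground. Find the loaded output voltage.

The load sits in parallel with Rb: Rb‖R_L = (525 × 13900) / (525 + 13900) = 505.9 Ω.
V_out = 43.7 × 505.9 / (8910 + 505.9) = 43.7 × 505.9/9416 = 2.35 V.

V_out ≈ 2.35 V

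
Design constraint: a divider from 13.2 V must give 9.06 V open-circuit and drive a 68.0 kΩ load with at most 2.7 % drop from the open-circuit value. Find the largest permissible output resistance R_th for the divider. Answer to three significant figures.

Loading drop = R_th/(R_th + R_L) ≤ 0.0270, so R_th ≤ R_L · ε/(1−ε) = 68.0 kΩ × 0.0270/0.9730 = 1.89 kΩ.
(Any R1, R2 with R2/(R1+R2) = 0.686 and R1‖R2 ≤ 1.89 kΩ will meet the spec.)

R_th ≤ 1.89 kΩ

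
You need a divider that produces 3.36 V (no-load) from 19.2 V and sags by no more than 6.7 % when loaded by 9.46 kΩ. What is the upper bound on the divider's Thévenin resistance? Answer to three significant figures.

Loading drop = R_th/(R_th + R_L) ≤ 0.0670, so R_th ≤ R_L · ε/(1−ε) = 9.46 kΩ × 0.0670/0.9330 = 679 Ω.

R_th ≤ 679 Ω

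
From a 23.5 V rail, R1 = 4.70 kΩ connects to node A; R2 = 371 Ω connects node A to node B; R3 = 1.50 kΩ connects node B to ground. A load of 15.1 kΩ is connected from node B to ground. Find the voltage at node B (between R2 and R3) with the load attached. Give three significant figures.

At node B, R3 is in parallel with the load: R3‖R_L = 1364 Ω.
Below node A the resistance is R2 + (R3‖R_L) = 1735 Ω, so V_A = 23.5 × 1735/6435 = 6.337 V.
Then V_B = V_A × (R3‖R_L)/(R2 + R3‖R_L) = 6.337 × 1364/1735 = 4.98 V.

V ≈ 4.98 V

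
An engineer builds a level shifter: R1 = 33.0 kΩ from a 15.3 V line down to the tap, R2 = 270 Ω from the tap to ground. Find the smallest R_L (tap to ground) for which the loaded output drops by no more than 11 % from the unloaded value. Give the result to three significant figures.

R_L(min) ≈ 2.17 kΩ

Output resistance R_th = R1‖R2 = (33000 × 270)/33270 = 267.8 Ω.
The fractional drop is R_th/(R_th + R_L); requiring this ≤ 0.110 gives R_L ≥ R_th(1/0.110 − 1) = 267.8 × 8.091 = 2.17 kΩ.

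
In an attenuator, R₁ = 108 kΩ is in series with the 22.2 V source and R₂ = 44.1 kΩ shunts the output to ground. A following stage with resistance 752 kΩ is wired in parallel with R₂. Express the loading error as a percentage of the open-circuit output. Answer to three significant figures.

4.00 %

The divider's output (Thévenin) resistance is R₁‖R₂ = 31.31 kΩ.
Fractional drop under load = R_th/(R_th + R_L) = 31.31 / (31.31 + 752) = 0.03998.
So the output falls by 4.00 %.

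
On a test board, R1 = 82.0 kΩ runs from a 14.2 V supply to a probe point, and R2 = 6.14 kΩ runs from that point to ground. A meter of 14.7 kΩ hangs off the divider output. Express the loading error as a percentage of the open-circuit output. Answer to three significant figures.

The divider's output (Thévenin) resistance is R1‖R2 = 5.712 kΩ.
Fractional drop under load = R_th/(R_th + R_L) = 5.712 / (5.712 + 14.7) = 0.2798.
So the output falls by 28.0 %.

28.0 %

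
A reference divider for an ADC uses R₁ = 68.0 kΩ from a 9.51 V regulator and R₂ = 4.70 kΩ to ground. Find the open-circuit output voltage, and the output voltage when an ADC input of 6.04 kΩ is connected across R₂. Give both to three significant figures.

Open-circuit: V = 9.51 × 4.70/(68.0 + 4.70) = 0.615 V.
With the load, R₂ becomes R₂‖R_L = 2.643 kΩ, so V = 9.51 × 2.643/70.64 = 0.356 V.

Unloaded: 0.615 V; loaded: 0.356 V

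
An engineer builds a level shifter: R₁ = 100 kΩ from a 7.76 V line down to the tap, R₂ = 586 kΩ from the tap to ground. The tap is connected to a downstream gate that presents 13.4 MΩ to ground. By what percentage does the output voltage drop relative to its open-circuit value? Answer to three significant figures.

The divider's output (Thévenin) resistance is R₁‖R₂ = 85.42 kΩ.
Fractional drop under load = R_th/(R_th + R_L) = 85.42 / (85.42 + 13400) = 0.006334.
So the output falls by 0.633 %.

0.633 %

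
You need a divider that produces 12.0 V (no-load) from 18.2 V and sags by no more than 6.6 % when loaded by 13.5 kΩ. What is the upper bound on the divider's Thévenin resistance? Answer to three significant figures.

Loading drop = R_th/(R_th + R_L) ≤ 0.0660, so R_th ≤ R_L · ε/(1−ε) = 13.5 kΩ × 0.0660/0.9340 = 954 Ω.
(Any R1, R2 with R2/(R1+R2) = 0.659 and R1‖R2 ≤ 954 Ω will meet the spec.)

R_th ≤ 954 Ω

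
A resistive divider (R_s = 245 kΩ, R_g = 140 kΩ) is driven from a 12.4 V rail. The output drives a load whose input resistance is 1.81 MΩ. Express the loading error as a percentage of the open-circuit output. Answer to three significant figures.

4.69 %

The divider's output (Thévenin) resistance is R_s‖R_g = 89.09 kΩ.
Fractional drop under load = R_th/(R_th + R_L) = 89.09 / (89.09 + 1810) = 0.04691.
So the output falls by 4.69 %.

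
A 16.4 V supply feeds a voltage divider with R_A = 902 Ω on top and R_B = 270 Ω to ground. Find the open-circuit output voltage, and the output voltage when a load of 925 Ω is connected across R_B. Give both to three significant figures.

Unloaded: 3.78 V; loaded: 3.09 V

Open-circuit: V = 16.4 × 270/(902 + 270) = 3.78 V.
With the load, R_B becomes R_B‖R_L = 209.0 Ω, so V = 16.4 × 209.0/1111 = 3.09 V.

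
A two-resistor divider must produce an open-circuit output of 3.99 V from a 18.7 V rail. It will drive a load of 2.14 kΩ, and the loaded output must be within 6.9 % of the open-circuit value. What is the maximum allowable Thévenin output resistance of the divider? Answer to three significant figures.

R_th ≤ 159 Ω

Loading drop = R_th/(R_th + R_L) ≤ 0.0690, so R_th ≤ R_L · ε/(1−ε) = 2.14 kΩ × 0.0690/0.9310 = 159 Ω.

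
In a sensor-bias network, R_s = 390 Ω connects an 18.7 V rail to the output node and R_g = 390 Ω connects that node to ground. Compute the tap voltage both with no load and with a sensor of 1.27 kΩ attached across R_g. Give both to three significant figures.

Open-circuit: V = 18.7 × 390/(390 + 390) = 9.35 V.
With the load, R_g becomes R_g‖R_L = 298.4 Ω, so V = 18.7 × 298.4/688.4 = 8.11 V.

Unloaded: 9.35 V; loaded: 8.11 V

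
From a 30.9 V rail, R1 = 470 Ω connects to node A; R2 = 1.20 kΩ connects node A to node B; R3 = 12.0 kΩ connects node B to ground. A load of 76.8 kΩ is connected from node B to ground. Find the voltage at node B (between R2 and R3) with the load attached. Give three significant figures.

V ≈ 26.6 V

At node B, R3 is in parallel with the load: R3‖R_L = 10380 Ω.
Below node A the resistance is R2 + (R3‖R_L) = 11580 Ω, so V_A = 30.9 × 11580/12050 = 29.69 V.
Then V_B = V_A × (R3‖R_L)/(R2 + R3‖R_L) = 29.69 × 10380/11580 = 26.6 V.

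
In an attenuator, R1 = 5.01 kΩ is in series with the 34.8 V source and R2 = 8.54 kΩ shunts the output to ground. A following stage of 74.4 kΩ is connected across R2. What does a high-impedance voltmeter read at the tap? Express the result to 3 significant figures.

V_out ≈ 21.0 V

The load sits in parallel with R2: R2‖R_L = (8.54 × 74.4) / (8.54 + 74.4) = 7.661 kΩ.
V_out = 34.8 × 7.661 / (5.01 + 7.661) = 34.8 × 7.661/12.67 = 21.0 V.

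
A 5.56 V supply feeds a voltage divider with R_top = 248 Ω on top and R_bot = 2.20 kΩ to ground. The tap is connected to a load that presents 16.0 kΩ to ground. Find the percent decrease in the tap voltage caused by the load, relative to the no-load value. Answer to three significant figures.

The divider's output (Thévenin) resistance is R_top‖R_bot = 222.9 Ω.
Fractional drop under load = R_th/(R_th + R_L) = 222.9 / (222.9 + 16000) = 0.01374.
So the output falls by 1.37 %.

1.37 %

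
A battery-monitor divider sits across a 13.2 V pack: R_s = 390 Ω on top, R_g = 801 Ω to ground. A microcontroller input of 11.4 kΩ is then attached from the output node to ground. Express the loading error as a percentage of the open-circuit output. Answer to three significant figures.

The divider's output (Thévenin) resistance is R_s‖R_g = 262.3 Ω.
Fractional drop under load = R_th/(R_th + R_L) = 262.3 / (262.3 + 11400) = 0.02249.
So the output falls by 2.25 %.

2.25 %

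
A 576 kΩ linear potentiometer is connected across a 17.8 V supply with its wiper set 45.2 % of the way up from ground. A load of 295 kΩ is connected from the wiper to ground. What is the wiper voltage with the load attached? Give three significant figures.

The wiper splits the pot into (1−α)R = 315.6 kΩ above and αR = 260.4 kΩ below.
Lower section ‖ load = 138.3 kΩ.
V_wiper = 17.8 × 138.3/(315.6 + 138.3) = 5.42 V.

V ≈ 5.42 V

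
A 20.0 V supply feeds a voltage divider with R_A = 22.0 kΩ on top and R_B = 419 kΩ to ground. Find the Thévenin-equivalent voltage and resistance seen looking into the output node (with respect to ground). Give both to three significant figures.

V_th is the open-circuit tap voltage: 20.0 × 419/(22.0 + 419) = 19.0 V.
With the supply zeroed, R_A and R_B appear in parallel from the tap: R_th = R_A‖R_B = (22.0 × 419)/441.0 = 20.9 kΩ.

V_th = 19.0 V, R_th = 20.9 kΩ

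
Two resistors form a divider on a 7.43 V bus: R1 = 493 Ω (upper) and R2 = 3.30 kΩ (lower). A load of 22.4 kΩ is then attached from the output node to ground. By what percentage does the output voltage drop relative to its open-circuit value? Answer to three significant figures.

The divider's output (Thévenin) resistance is R1‖R2 = 428.9 Ω.
Fractional drop under load = R_th/(R_th + R_L) = 428.9 / (428.9 + 22400) = 0.01879.
So the output falls by 1.88 %.

1.88 %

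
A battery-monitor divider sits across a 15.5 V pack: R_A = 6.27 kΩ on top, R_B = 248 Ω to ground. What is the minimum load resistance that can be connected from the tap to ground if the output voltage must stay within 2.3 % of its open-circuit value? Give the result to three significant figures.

Output resistance R_th = R_A‖R_B = (6270 × 248)/6518 = 238.6 Ω.
The fractional drop is R_th/(R_th + R_L); requiring this ≤ 0.0230 gives R_L ≥ R_th(1/0.0230 − 1) = 238.6 × 42.48 = 10.1 kΩ.

R_L(min) ≈ 10.1 kΩ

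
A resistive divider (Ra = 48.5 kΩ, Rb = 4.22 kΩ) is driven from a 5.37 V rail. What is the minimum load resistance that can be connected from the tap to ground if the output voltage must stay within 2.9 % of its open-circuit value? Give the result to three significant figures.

R_L(min) ≈ 130 kΩ

Output resistance R_th = Ra‖Rb = (48.5 × 4.22)/52.72 = 3.882 kΩ.
The fractional drop is R_th/(R_th + R_L); requiring this ≤ 0.0290 gives R_L ≥ R_th(1/0.0290 − 1) = 3.882 × 33.48 = 130 kΩ.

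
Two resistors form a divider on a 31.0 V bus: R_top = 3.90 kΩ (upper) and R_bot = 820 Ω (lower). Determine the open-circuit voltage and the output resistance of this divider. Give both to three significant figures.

V_th = 5.39 V, R_th = 678 Ω

V_th is the open-circuit tap voltage: 31.0 × 820/(3900 + 820) = 5.39 V.
With the supply zeroed, R_top and R_bot appear in parallel from the tap: R_th = R_top‖R_bot = (3900 × 820)/4720 = 678 Ω.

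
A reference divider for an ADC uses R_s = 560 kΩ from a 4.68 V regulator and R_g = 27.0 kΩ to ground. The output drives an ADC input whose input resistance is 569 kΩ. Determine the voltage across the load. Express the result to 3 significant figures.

The load sits in parallel with R_g: R_g‖R_L = (27.0 × 569) / (27.0 + 569) = 25.78 kΩ.
V_out = 4.68 × 25.78 / (560 + 25.78) = 4.68 × 25.78/585.8 = 0.206 V.

V_out ≈ 0.206 V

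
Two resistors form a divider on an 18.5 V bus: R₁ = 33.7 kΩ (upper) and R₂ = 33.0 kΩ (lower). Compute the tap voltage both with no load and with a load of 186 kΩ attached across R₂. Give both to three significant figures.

Open-circuit: V = 18.5 × 33.0/(33.7 + 33.0) = 9.15 V.
With the load, R₂ becomes R₂‖R_L = 28.03 kΩ, so V = 18.5 × 28.03/61.73 = 8.40 V.

Unloaded: 9.15 V; loaded: 8.40 V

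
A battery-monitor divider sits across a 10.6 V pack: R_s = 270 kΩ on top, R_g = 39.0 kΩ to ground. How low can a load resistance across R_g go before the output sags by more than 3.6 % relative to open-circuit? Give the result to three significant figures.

Output resistance R_th = R_s‖R_g = (270 × 39.0)/309.0 = 34.08 kΩ.
The fractional drop is R_th/(R_th + R_L); requiring this ≤ 0.0360 gives R_L ≥ R_th(1/0.0360 − 1) = 34.08 × 26.78 = 913 kΩ.

R_L(min) ≈ 913 kΩ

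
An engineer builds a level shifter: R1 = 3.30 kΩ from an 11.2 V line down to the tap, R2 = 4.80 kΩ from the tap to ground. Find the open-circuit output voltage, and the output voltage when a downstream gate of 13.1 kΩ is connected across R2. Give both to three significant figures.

Unloaded: 6.64 V; loaded: 5.77 V

Open-circuit: V = 11.2 × 4.80/(3.30 + 4.80) = 6.64 V.
With the load, R2 becomes R2‖R_L = 3.513 kΩ, so V = 11.2 × 3.513/6.813 = 5.77 V.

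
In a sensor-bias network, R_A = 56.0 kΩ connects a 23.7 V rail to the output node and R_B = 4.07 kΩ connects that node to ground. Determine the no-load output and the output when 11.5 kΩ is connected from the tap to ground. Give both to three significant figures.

Unloaded: 1.61 V; loaded: 1.21 V

Open-circuit: V = 23.7 × 4.07/(56.0 + 4.07) = 1.61 V.
With the load, R_B becomes R_B‖R_L = 3.006 kΩ, so V = 23.7 × 3.006/59.01 = 1.21 V.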